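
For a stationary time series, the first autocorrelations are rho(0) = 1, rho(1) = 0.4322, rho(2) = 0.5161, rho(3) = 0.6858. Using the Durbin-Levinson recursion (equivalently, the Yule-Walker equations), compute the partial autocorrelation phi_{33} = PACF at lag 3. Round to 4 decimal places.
\phi_{33} = 0.5561

The PACF at lag k is phi_{kk}, the last component of the solution
to the Yule-Walker system G_k phi = r_k where
  (G_k)_{ij} = rho(|i - j|), (r_k)_i = rho(i), i,j = 1..k.
Equivalently, Durbin-Levinson gives phi_{kk} iteratively:
  phi_{11} = rho(1)
  phi_{kk} = [rho(k) - sum_{j=1..k-1} phi_{k-1,j} rho(k-j)]
            / [1 - sum_{j=1..k-1} phi_{k-1,j} rho(j)],
  phi_{k,j} = phi_{k-1,j} - phi_{kk} phi_{k-1,k-j},  j = 1..k-1.
Step k = 1:
  phi_11 = rho(1) = 0.4322.
Step k = 2:
  phi_22 = [rho(2) - phi_11 rho(1)] / [1 - phi_11 rho(1)] = [0.5161 - (0.4322)(0.4322)] / [1 - (0.4322)(0.4322)]
         = 0.32930316 / 0.81320316 = 0.404946.
  Update: phi_21 = phi_11 - phi_22 phi_11 = 0.4322 - (0.404946)(0.4322) = 0.257182.
Step k = 3:
  phi_33 = [rho(3) - phi_21 rho(2) - phi_22 rho(1)] / [1 - phi_21 rho(1) - phi_22 rho(2)]
    numerator   = 0.6858 - (0.257182)(0.5161) - (0.404946)(0.4322) = 0.37805059
    denominator = 1 - (0.257182)(0.4322) - (0.404946)(0.5161) = 0.67985325
  phi_33 = 0.37805059 / 0.67985325 = 0.5561.
Therefore phi_{33} = 0.5561.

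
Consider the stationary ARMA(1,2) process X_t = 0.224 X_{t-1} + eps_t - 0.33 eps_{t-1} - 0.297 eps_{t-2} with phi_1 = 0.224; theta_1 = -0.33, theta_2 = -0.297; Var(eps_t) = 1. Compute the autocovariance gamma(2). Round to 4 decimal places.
\gamma(2) = -0.3077

Multiply the model equation by X_{t-k} and take expectations. With theta_0 = psi_0 = 1 and psi_j the MA(infinity) weights, this gives
  gamma(k) - sum_i phi_i gamma(k-i) = c_k,
  c_k = sigma^2 * sum_{j=k..q} theta_j psi_{j-k}   (c_k = 0 for k > q),
using gamma(-m) = gamma(m).
psi-weights needed (psi_j = theta_j + sum_i phi_i psi_{j-i}):
  psi_1 = theta_1 + phi_1 = -0.33 + (0.224) = -0.106
  psi_2 = theta_2 + phi_1 psi_1 = -0.297 + (0.224)(-0.106) = -0.320744
Right-hand sides:
  c_0 = sigma^2 (1 + theta_1 psi_1 + theta_2 psi_2) = 1 * (1 + (-0.33)(-0.106) + (-0.297)(-0.320744)) = 1 * 1.130241 = 1.130241
  c_1 = sigma^2 (theta_1 + theta_2 psi_1) = 1 * (-0.33 + (-0.297)(-0.106)) = -0.298518
  c_2 = sigma^2 theta_2 = 1 * (-0.297) = -0.297
Equations for k = 0 and k = 1 (AR order 1):
  gamma(0) = phi_1 gamma(1) + c_0
  gamma(1) = phi_1 gamma(0) + c_1
Substituting the second into the first: gamma(0) (1 - phi_1^2) = c_0 + phi_1 c_1, so
  gamma(0) = (c_0 + phi_1 c_1) / (1 - phi_1^2) = (1.130241 + (0.224)(-0.298518)) / (1 - (0.224)^2) = 1.063373 / 0.949824 = 1.119547.
  gamma(1) = phi_1 gamma(0) + c_1 = (0.224)(1.119547) + (-0.298518) = -0.047739.
For k = 2: gamma(2) = phi_1 gamma(1) + c_2
  = (0.224)(-0.047739) + (-0.297) = -0.307694.
Therefore gamma(2) = -0.3077 (to 4 decimal places).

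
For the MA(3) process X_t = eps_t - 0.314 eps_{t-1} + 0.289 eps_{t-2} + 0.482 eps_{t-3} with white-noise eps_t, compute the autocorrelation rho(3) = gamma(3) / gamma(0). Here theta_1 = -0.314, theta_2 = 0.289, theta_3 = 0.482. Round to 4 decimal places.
\rho(3) = 0.3408

For an MA(q) process with theta_0 = 1, the autocovariance is
  gamma(k) = sigma^2 * sum_{i=0..q-k} theta_i * theta_{i+k},
and rho(k) = gamma(k) / gamma(0). Sigma^2 cancels.
  numerator   = (1)*(0.482) = 0.482.
  denominator = (1)^2 + (-0.314)^2 + (0.289)^2 + (0.482)^2 = 1.414441.
  rho(3) = 0.482 / 1.414441 = 0.3408.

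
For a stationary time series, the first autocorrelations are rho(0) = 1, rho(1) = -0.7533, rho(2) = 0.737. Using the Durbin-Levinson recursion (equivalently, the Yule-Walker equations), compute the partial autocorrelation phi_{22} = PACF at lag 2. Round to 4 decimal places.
\phi_{22} = 0.3920

The PACF at lag k is phi_{kk}, the last component of the solution
to the Yule-Walker system G_k phi = r_k where
  (G_k)_{ij} = rho(|i - j|), (r_k)_i = rho(i), i,j = 1..k.
Equivalently, Durbin-Levinson gives phi_{kk} iteratively:
  phi_{11} = rho(1)
  phi_{kk} = [rho(k) - sum_{j=1..k-1} phi_{k-1,j} rho(k-j)]
            / [1 - sum_{j=1..k-1} phi_{k-1,j} rho(j)],
  phi_{k,j} = phi_{k-1,j} - phi_{kk} phi_{k-1,k-j},  j = 1..k-1.
Step k = 1:
  phi_11 = rho(1) = -0.7533.
Step k = 2:
  phi_22 = [rho(2) - phi_11 rho(1)] / [1 - phi_11 rho(1)] = [0.737 - (-0.7533)(-0.7533)] / [1 - (-0.7533)(-0.7533)]
         = 0.16953911 / 0.43253911 = 0.392.
Therefore phi_{22} = 0.3920.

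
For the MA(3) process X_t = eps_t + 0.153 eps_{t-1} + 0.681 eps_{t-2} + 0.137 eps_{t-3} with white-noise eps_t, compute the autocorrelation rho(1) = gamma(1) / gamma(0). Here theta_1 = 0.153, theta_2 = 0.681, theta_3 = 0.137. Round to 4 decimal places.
\rho(1) = 0.2327

For an MA(q) process with theta_0 = 1, the autocovariance is
  gamma(k) = sigma^2 * sum_{i=0..q-k} theta_i * theta_{i+k},
and rho(k) = gamma(k) / gamma(0). Sigma^2 cancels.
  numerator   = (1)*(0.153) + (0.153)*(0.681) + (0.681)*(0.137) = 0.35049.
  denominator = (1)^2 + (0.153)^2 + (0.681)^2 + (0.137)^2 = 1.505939.
  rho(1) = 0.35049 / 1.505939 = 0.2327.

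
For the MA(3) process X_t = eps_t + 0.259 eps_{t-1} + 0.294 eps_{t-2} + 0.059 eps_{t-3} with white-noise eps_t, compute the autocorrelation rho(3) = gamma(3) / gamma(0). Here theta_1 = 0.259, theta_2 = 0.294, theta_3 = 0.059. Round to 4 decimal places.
\rho(3) = 0.0510

For an MA(q) process with theta_0 = 1, the autocovariance is
  gamma(k) = sigma^2 * sum_{i=0..q-k} theta_i * theta_{i+k},
and rho(k) = gamma(k) / gamma(0). Sigma^2 cancels.
  numerator   = (1)*(0.059) = 0.059.
  denominator = (1)^2 + (0.259)^2 + (0.294)^2 + (0.059)^2 = 1.156998.
  rho(3) = 0.059 / 1.156998 = 0.0510.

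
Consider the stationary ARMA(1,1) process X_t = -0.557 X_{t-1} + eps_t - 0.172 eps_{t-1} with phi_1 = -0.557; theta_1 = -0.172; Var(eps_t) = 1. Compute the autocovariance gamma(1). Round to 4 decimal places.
\gamma(1) = -1.1582

Multiply the model equation by X_{t-k} and take expectations. With theta_0 = psi_0 = 1 and psi_j the MA(infinity) weights, this gives
  gamma(k) - sum_i phi_i gamma(k-i) = c_k,
  c_k = sigma^2 * sum_{j=k..q} theta_j psi_{j-k}   (c_k = 0 for k > q),
using gamma(-m) = gamma(m).
psi-weights needed (psi_j = theta_j + sum_i phi_i psi_{j-i}):
  psi_1 = theta_1 + phi_1 = -0.172 + (-0.557) = -0.729
Right-hand sides:
  c_0 = sigma^2 (1 + theta_1 psi_1) = 1 * (1 + (-0.172)(-0.729)) = 1 * 1.125388 = 1.125388
  c_1 = sigma^2 theta_1 = 1 * (-0.172) = -0.172
  c_2 = 0
Equations for k = 0 and k = 1 (AR order 1):
  gamma(0) = phi_1 gamma(1) + c_0
  gamma(1) = phi_1 gamma(0) + c_1
Substituting the second into the first: gamma(0) (1 - phi_1^2) = c_0 + phi_1 c_1, so
  gamma(0) = (c_0 + phi_1 c_1) / (1 - phi_1^2) = (1.125388 + (-0.557)(-0.172)) / (1 - (-0.557)^2) = 1.221192 / 0.689751 = 1.770482.
  gamma(1) = phi_1 gamma(0) + c_1 = (-0.557)(1.770482) + (-0.172) = -1.158159.
Therefore gamma(1) = -1.1582 (to 4 decimal places).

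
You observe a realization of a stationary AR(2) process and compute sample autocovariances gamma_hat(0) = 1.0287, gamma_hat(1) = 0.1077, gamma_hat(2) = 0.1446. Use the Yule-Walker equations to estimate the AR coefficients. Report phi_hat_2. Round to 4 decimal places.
\hat\phi_{2} = 0.1310

The Yule-Walker equations for an AR(p) process read, in matrix form,
  Gamma_p phi = r_p,   with   (Gamma_p)_{ij} = gamma(|i - j|),
                       (r_p)_i = gamma(i),   i,j = 1..p.
Substitute the sample gammas (Toeplitz matrix and right-hand side of size 2):
  Gamma_p = [[1.0287, 0.1077], [0.1077, 1.0287]]
  r_p     = [0.1077, 0.1446]
Written out:
  1.0287 phi_1 + 0.1077 phi_2 = 0.1077
  0.1077 phi_1 + 1.0287 phi_2 = 0.1446
Solve by Cramer's rule:
  det = gamma(0)^2 - gamma(1)^2 = (1.0287)^2 - (0.1077)^2 = 1.05822369 - 0.01159929 = 1.0466244
  phi_hat_1 = [gamma(1) gamma(0) - gamma(1) gamma(2)] / det = [(0.1077)(1.0287) - (0.1077)(0.1446)] / 1.0466244 = 0.09521757 / 1.0466244 = 0.091
  phi_hat_2 = [gamma(0) gamma(2) - gamma(1)^2] / det = [(1.0287)(0.1446) - (0.1077)^2] / 1.0466244 = 0.13715073 / 1.0466244 = 0.131
So phi_hat = [0.0910, 0.1310].
Therefore phi_hat_2 = 0.1310.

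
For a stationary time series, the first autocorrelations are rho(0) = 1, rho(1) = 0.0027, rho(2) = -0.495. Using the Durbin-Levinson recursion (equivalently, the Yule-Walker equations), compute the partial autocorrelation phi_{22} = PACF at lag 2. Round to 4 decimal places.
\phi_{22} = -0.4950

The PACF at lag k is phi_{kk}, the last component of the solution
to the Yule-Walker system G_k phi = r_k where
  (G_k)_{ij} = rho(|i - j|), (r_k)_i = rho(i), i,j = 1..k.
Equivalently, Durbin-Levinson gives phi_{kk} iteratively:
  phi_{11} = rho(1)
  phi_{kk} = [rho(k) - sum_{j=1..k-1} phi_{k-1,j} rho(k-j)]
            / [1 - sum_{j=1..k-1} phi_{k-1,j} rho(j)],
  phi_{k,j} = phi_{k-1,j} - phi_{kk} phi_{k-1,k-j},  j = 1..k-1.
Step k = 1:
  phi_11 = rho(1) = 0.0027.
Step k = 2:
  phi_22 = [rho(2) - phi_11 rho(1)] / [1 - phi_11 rho(1)] = [-0.495 - (0.0027)(0.0027)] / [1 - (0.0027)(0.0027)]
         = -0.49500729 / 0.99999271 = -0.495.
Therefore phi_{22} = -0.4950.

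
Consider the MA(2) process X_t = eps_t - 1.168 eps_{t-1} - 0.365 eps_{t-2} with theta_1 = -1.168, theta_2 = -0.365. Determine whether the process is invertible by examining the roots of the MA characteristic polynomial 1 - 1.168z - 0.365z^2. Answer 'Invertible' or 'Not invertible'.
\text{Not invertible}

The MA(q) characteristic polynomial is P(z) = 1 - 1.168z - 0.365z^2.
Invertibility requires all roots to lie outside the unit circle, i.e. |z| > 1 for every root.
Set 1 + (-1.168) z + (-0.365) z^2 = 0, i.e. a z^2 + b z + c = 0 with a = -0.365, b = -1.168, c = 1.
Discriminant D = b^2 - 4ac = (-1.168)^2 - 4*(-0.365)*1 = 1.364224 - (-1.46) = 2.824224.
D >= 0, so the roots are real: z = (-b +/- sqrt(D)) / (2a) = (1.168 +/- 1.680543) / (-0.73).
  z_1 = (1.168 + 1.680543) / (-0.73) = -3.9021,   |z_1| = 3.9021.
  z_2 = (1.168 - 1.680543) / (-0.73) = 0.7021,   |z_2| = 0.7021.
Moduli of all roots: 3.9021, 0.7021.
All moduli strictly greater than 1? No.
Verdict: Not invertible.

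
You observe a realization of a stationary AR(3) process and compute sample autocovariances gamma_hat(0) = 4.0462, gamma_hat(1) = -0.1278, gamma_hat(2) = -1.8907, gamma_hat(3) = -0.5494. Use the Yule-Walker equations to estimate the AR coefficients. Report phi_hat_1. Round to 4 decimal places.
\hat\phi_{1} = -0.1500

The Yule-Walker equations for an AR(p) process read, in matrix form,
  Gamma_p phi = r_p,   with   (Gamma_p)_{ij} = gamma(|i - j|),
                       (r_p)_i = gamma(i),   i,j = 1..p.
Substitute the sample gammas (Toeplitz matrix and right-hand side of size 3):
  Gamma_p = [[4.0462, -0.1278, -1.8907], [-0.1278, 4.0462, -0.1278], [-1.8907, -0.1278, 4.0462]]
  r_p     = [-0.1278, -1.8907, -0.5494]
Written out (R1..R3):
  (R1) 4.0462 phi_1 - 0.1278 phi_2 - 1.8907 phi_3 = -0.1278
  (R2) -0.1278 phi_1 + 4.0462 phi_2 - 0.1278 phi_3 = -1.8907
  (R3) -1.8907 phi_1 - 0.1278 phi_2 + 4.0462 phi_3 = -0.5494
Gaussian elimination:
  R2 <- R2 - (-0.1278/4.0462) R1 = R2 - (-0.031585) R1:  4.042163 phi_2 - 0.187518 phi_3 = -1.894737
  R3 <- R3 - (-1.8907/4.0462) R1 = R3 - (-0.467278) R1:  -0.187518 phi_2 + 3.162718 phi_3 = -0.609118
  R3 <- R3 - (-0.187518/4.042163) R2 = R3 - (-0.046391) R2:  3.154019 phi_3 = -0.697016
Back-substitution:
  phi_hat_3 = -0.697016 / 3.154019 = -0.220993
  phi_hat_2 = (-1.894737 - (-0.187518)(-0.220993)) / 4.042163 = -0.478995
  phi_hat_1 = (-0.1278 - (-0.1278)(-0.478995) - (-1.8907)(-0.220993)) / 4.0462 = -0.149979
So phi_hat = [-0.1500, -0.4790, -0.2210].
Therefore phi_hat_1 = -0.1500.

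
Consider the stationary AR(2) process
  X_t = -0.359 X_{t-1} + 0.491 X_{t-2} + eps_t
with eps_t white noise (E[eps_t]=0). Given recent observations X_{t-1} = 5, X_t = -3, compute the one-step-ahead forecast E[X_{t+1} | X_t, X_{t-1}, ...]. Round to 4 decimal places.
E[X_{t+1} \mid \mathcal F_t] = 3.5320

For an AR(p) model X_t = c + sum_i phi_i X_{t-i} + eps_t, the
one-step-ahead conditional mean is
  E[X_{t+1} | X_t, ...] = c + sum_i phi_i X_{t+1-i}.
Substitute known values:
  E[X_{t+1} | ...] = (-0.359) * (-3) + (0.491) * (5)
                   = 3.5320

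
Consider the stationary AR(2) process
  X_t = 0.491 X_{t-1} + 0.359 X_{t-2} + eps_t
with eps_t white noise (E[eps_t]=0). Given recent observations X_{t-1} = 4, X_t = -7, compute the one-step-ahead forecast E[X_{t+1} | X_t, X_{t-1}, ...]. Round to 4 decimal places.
E[X_{t+1} \mid \mathcal F_t] = -2.0010

For an AR(p) model X_t = c + sum_i phi_i X_{t-i} + eps_t, the
one-step-ahead conditional mean is
  E[X_{t+1} | X_t, ...] = c + sum_i phi_i X_{t+1-i}.
Substitute known values:
  E[X_{t+1} | ...] = (0.491) * (-7) + (0.359) * (4)
                   = -2.0010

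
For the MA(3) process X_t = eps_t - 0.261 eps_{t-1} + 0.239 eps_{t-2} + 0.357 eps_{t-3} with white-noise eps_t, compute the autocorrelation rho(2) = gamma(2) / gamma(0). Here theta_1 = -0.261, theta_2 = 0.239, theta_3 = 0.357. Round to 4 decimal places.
\rho(2) = 0.1164

For an MA(q) process with theta_0 = 1, the autocovariance is
  gamma(k) = sigma^2 * sum_{i=0..q-k} theta_i * theta_{i+k},
and rho(k) = gamma(k) / gamma(0). Sigma^2 cancels.
  numerator   = (1)*(0.239) + (-0.261)*(0.357) = 0.145823.
  denominator = (1)^2 + (-0.261)^2 + (0.239)^2 + (0.357)^2 = 1.252691.
  rho(2) = 0.145823 / 1.252691 = 0.1164.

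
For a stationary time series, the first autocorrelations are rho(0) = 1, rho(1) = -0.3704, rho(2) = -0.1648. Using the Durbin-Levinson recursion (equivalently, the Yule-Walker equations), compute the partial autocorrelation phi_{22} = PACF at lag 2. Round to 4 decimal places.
\phi_{22} = -0.3500

The PACF at lag k is phi_{kk}, the last component of the solution
to the Yule-Walker system G_k phi = r_k where
  (G_k)_{ij} = rho(|i - j|), (r_k)_i = rho(i), i,j = 1..k.
Equivalently, Durbin-Levinson gives phi_{kk} iteratively:
  phi_{11} = rho(1)
  phi_{kk} = [rho(k) - sum_{j=1..k-1} phi_{k-1,j} rho(k-j)]
            / [1 - sum_{j=1..k-1} phi_{k-1,j} rho(j)],
  phi_{k,j} = phi_{k-1,j} - phi_{kk} phi_{k-1,k-j},  j = 1..k-1.
Step k = 1:
  phi_11 = rho(1) = -0.3704.
Step k = 2:
  phi_22 = [rho(2) - phi_11 rho(1)] / [1 - phi_11 rho(1)] = [-0.1648 - (-0.3704)(-0.3704)] / [1 - (-0.3704)(-0.3704)]
         = -0.30199616 / 0.86280384 = -0.35.
Therefore phi_{22} = -0.3500.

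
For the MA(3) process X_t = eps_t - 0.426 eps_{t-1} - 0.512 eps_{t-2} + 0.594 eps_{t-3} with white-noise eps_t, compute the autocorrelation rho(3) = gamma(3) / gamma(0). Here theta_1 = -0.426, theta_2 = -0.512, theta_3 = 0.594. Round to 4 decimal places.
\rho(3) = 0.3307

For an MA(q) process with theta_0 = 1, the autocovariance is
  gamma(k) = sigma^2 * sum_{i=0..q-k} theta_i * theta_{i+k},
and rho(k) = gamma(k) / gamma(0). Sigma^2 cancels.
  numerator   = (1)*(0.594) = 0.594.
  denominator = (1)^2 + (-0.426)^2 + (-0.512)^2 + (0.594)^2 = 1.796456.
  rho(3) = 0.594 / 1.796456 = 0.3307.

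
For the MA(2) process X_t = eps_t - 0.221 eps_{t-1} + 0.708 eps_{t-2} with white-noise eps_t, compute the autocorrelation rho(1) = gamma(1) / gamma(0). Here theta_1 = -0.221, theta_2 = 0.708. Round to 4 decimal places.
\rho(1) = -0.2435

For an MA(q) process with theta_0 = 1, the autocovariance is
  gamma(k) = sigma^2 * sum_{i=0..q-k} theta_i * theta_{i+k},
and rho(k) = gamma(k) / gamma(0). Sigma^2 cancels.
  numerator   = (1)*(-0.221) + (-0.221)*(0.708) = -0.377468.
  denominator = (1)^2 + (-0.221)^2 + (0.708)^2 = 1.550105.
  rho(1) = -0.377468 / 1.550105 = -0.2435.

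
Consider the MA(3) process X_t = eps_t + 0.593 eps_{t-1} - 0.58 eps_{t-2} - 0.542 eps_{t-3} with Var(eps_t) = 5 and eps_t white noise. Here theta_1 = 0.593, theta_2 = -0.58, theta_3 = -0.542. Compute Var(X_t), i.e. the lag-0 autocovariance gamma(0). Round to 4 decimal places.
\gamma(0) = 9.9091

For an MA(q) process X_t = eps_t + sum_i theta_i eps_{t-i} with
Var(eps_t) = sigma^2, the variance is
  gamma(0) = sigma^2 * (1 + sum_i theta_i^2).
  sum_i theta_i^2 = (0.593)^2 + (-0.58)^2 + (-0.542)^2 = 0.351649 + 0.3364 + 0.293764 = 0.981813.
  gamma(0) = 5 * (1 + 0.981813) = 5 * 1.981813 = 9.909065, which rounds to 9.9091.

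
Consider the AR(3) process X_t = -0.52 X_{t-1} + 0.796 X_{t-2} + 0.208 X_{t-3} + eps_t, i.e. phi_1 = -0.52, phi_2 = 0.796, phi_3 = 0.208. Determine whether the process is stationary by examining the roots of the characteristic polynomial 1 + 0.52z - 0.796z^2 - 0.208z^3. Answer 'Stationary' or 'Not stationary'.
\text{Not stationary}

The AR(p) characteristic polynomial is P(z) = 1 + 0.52z - 0.796z^2 - 0.208z^3.
Stationarity requires all roots to lie outside the unit circle, i.e. |z| > 1 for every root.
Degree 3: look for a simple real root z0 first, then factor out (1 - z/z0) and solve the remaining quadratic.
Testing z0 = 1.25: P(1.25) = 1 + (0.52)(1.25) + (-0.796)(1.25)^2 + (-0.208)(1.25)^3
  = 1 + (0.65) + (-1.24375) + (-0.40625) = 0.  So z_0 = 1.25 is a root, |z_0| = 1.25.
Divide out the factor (1 - 0.8 z) = (1 - z/z0) (since 1/z0 = 0.8):
  P(z) = (1 - 0.8 z)(1 + (1.32) z + (0.26) z^2)
  [check: z-coef 1.32 - (0.8) = 0.52; z^2-coef 0.26 - (0.8)(1.32) = -0.796; z^3-coef -(0.8)(0.26) = -0.208.]
Remaining roots from the quadratic factor 1 + (1.32) z + (0.26) z^2:
  Set 1 + (1.32) z + (0.26) z^2 = 0, i.e. a z^2 + b z + c = 0 with a = 0.26, b = 1.32, c = 1.
  Discriminant D = b^2 - 4ac = (1.32)^2 - 4*(0.26)*1 = 1.7424 - (1.04) = 0.7024.
  D >= 0, so the roots are real: z = (-b +/- sqrt(D)) / (2a) = (-1.32 +/- 0.838093) / (0.52).
    z_1 = (-1.32 + 0.838093) / (0.52) = -0.9267,   |z_1| = 0.9267.
    z_2 = (-1.32 - 0.838093) / (0.52) = -4.1502,   |z_2| = 4.1502.
Moduli of all roots: 1.2500, 0.9267, 4.1502.
All moduli strictly greater than 1? No.
Verdict: Not stationary.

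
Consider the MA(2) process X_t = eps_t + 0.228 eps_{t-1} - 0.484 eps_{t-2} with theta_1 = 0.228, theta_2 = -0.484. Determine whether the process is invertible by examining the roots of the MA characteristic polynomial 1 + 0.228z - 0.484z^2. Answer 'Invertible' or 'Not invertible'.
\text{Invertible}

The MA(q) characteristic polynomial is P(z) = 1 + 0.228z - 0.484z^2.
Invertibility requires all roots to lie outside the unit circle, i.e. |z| > 1 for every root.
Set 1 + (0.228) z + (-0.484) z^2 = 0, i.e. a z^2 + b z + c = 0 with a = -0.484, b = 0.228, c = 1.
Discriminant D = b^2 - 4ac = (0.228)^2 - 4*(-0.484)*1 = 0.051984 - (-1.936) = 1.987984.
D >= 0, so the roots are real: z = (-b +/- sqrt(D)) / (2a) = (-0.228 +/- 1.409959) / (-0.968).
  z_1 = (-0.228 + 1.409959) / (-0.968) = -1.221,   |z_1| = 1.221.
  z_2 = (-0.228 - 1.409959) / (-0.968) = 1.6921,   |z_2| = 1.6921.
Moduli of all roots: 1.2210, 1.6921.
All moduli strictly greater than 1? Yes.
Verdict: Invertible.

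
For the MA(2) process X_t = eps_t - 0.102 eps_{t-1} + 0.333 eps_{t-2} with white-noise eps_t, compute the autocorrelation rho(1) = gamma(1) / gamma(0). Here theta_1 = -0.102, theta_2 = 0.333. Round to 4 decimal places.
\rho(1) = -0.1213

For an MA(q) process with theta_0 = 1, the autocovariance is
  gamma(k) = sigma^2 * sum_{i=0..q-k} theta_i * theta_{i+k},
and rho(k) = gamma(k) / gamma(0). Sigma^2 cancels.
  numerator   = (1)*(-0.102) + (-0.102)*(0.333) = -0.135966.
  denominator = (1)^2 + (-0.102)^2 + (0.333)^2 = 1.121293.
  rho(1) = -0.135966 / 1.121293 = -0.1213.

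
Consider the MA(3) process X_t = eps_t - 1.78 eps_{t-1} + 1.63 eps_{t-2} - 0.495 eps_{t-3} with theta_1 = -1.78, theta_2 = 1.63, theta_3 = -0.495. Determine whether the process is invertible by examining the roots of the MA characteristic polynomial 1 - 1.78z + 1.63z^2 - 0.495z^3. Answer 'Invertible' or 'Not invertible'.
\text{Invertible}

The MA(q) characteristic polynomial is P(z) = 1 - 1.78z + 1.63z^2 - 0.495z^3.
Invertibility requires all roots to lie outside the unit circle, i.e. |z| > 1 for every root.
Degree 3: look for a simple real root z0 first, then factor out (1 - z/z0) and solve the remaining quadratic.
Testing z0 = 2: P(2) = 1 + (-1.78)(2) + (1.63)(2)^2 + (-0.495)(2)^3
  = 1 + (-3.56) + (6.52) + (-3.96) = 0.  So z_0 = 2 is a root, |z_0| = 2.
Divide out the factor (1 - 0.5 z) = (1 - z/z0) (since 1/z0 = 0.5):
  P(z) = (1 - 0.5 z)(1 + (-1.28) z + (0.99) z^2)
  [check: z-coef -1.28 - (0.5) = -1.78; z^2-coef 0.99 - (0.5)(-1.28) = 1.63; z^3-coef -(0.5)(0.99) = -0.495.]
Remaining roots from the quadratic factor 1 + (-1.28) z + (0.99) z^2:
  Set 1 + (-1.28) z + (0.99) z^2 = 0, i.e. a z^2 + b z + c = 0 with a = 0.99, b = -1.28, c = 1.
  Discriminant D = b^2 - 4ac = (-1.28)^2 - 4*(0.99)*1 = 1.6384 - (3.96) = -2.3216.
  D < 0, so the roots are the complex-conjugate pair z = (-b +/- i sqrt(-D)) / (2a) = 0.6465 +/- 0.7695i.
  For a conjugate pair |z|^2 = z * conj(z) = (product of roots) = c/a = 1/(0.99) = 1.010101, so |z| = sqrt(1.010101) = 1.005 for both roots.
Moduli of all roots: 2.0000, 1.0050, 1.0050.
All moduli strictly greater than 1? Yes.
Verdict: Invertible.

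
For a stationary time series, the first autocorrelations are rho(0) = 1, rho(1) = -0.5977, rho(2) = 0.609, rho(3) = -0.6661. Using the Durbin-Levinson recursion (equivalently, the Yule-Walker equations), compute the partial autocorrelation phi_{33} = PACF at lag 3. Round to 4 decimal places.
\phi_{33} = -0.3870

The PACF at lag k is phi_{kk}, the last component of the solution
to the Yule-Walker system G_k phi = r_k where
  (G_k)_{ij} = rho(|i - j|), (r_k)_i = rho(i), i,j = 1..k.
Equivalently, Durbin-Levinson gives phi_{kk} iteratively:
  phi_{11} = rho(1)
  phi_{kk} = [rho(k) - sum_{j=1..k-1} phi_{k-1,j} rho(k-j)]
            / [1 - sum_{j=1..k-1} phi_{k-1,j} rho(j)],
  phi_{k,j} = phi_{k-1,j} - phi_{kk} phi_{k-1,k-j},  j = 1..k-1.
Step k = 1:
  phi_11 = rho(1) = -0.5977.
Step k = 2:
  phi_22 = [rho(2) - phi_11 rho(1)] / [1 - phi_11 rho(1)] = [0.609 - (-0.5977)(-0.5977)] / [1 - (-0.5977)(-0.5977)]
         = 0.25175471 / 0.64275471 = 0.391681.
  Update: phi_21 = phi_11 - phi_22 phi_11 = -0.5977 - (0.391681)(-0.5977) = -0.363592.
Step k = 3:
  phi_33 = [rho(3) - phi_21 rho(2) - phi_22 rho(1)] / [1 - phi_21 rho(1) - phi_22 rho(2)]
    numerator   = -0.6661 - (-0.363592)(0.609) - (0.391681)(-0.5977) = -0.21056461
    denominator = 1 - (-0.363592)(-0.5977) - (0.391681)(0.609) = 0.54414721
  phi_33 = -0.21056461 / 0.54414721 = -0.387.
Therefore phi_{33} = -0.3870.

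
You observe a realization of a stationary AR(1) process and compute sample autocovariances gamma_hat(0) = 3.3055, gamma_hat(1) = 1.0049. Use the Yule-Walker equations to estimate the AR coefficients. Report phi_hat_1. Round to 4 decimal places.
\hat\phi_{1} = 0.3040

The Yule-Walker equations for an AR(p) process read, in matrix form,
  Gamma_p phi = r_p,   with   (Gamma_p)_{ij} = gamma(|i - j|),
                       (r_p)_i = gamma(i),   i,j = 1..p.
Substitute the sample gammas (Toeplitz matrix and right-hand side of size 1):
  Gamma_p = [[3.3055]]
  r_p     = [1.0049]
With p = 1 this is the single equation gamma(0) phi_1 = gamma(1):
  phi_hat_1 = gamma(1) / gamma(0) = 1.0049 / 3.3055 = 0.3040.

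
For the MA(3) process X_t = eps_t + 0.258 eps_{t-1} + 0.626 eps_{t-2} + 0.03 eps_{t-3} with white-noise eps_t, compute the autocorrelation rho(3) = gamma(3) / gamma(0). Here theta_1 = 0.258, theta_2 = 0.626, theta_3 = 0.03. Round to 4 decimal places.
\rho(3) = 0.0206

For an MA(q) process with theta_0 = 1, the autocovariance is
  gamma(k) = sigma^2 * sum_{i=0..q-k} theta_i * theta_{i+k},
and rho(k) = gamma(k) / gamma(0). Sigma^2 cancels.
  numerator   = (1)*(0.03) = 0.03.
  denominator = (1)^2 + (0.258)^2 + (0.626)^2 + (0.03)^2 = 1.45934.
  rho(3) = 0.03 / 1.45934 = 0.0206.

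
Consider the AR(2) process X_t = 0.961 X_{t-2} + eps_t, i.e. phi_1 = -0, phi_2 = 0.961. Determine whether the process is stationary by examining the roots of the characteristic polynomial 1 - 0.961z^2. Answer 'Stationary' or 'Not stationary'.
\text{Stationary}

The AR(p) characteristic polynomial is P(z) = 1 - 0.961z^2.
Stationarity requires all roots to lie outside the unit circle, i.e. |z| > 1 for every root.
Set 1 + (0) z + (-0.961) z^2 = 0, i.e. a z^2 + b z + c = 0 with a = -0.961, b = 0, c = 1.
Discriminant D = b^2 - 4ac = (0)^2 - 4*(-0.961)*1 = 0 - (-3.844) = 3.844.
D >= 0, so the roots are real: z = (-b +/- sqrt(D)) / (2a) = (0 +/- 1.960612) / (-1.922).
  z_1 = (0 + 1.960612) / (-1.922) = -1.0201,   |z_1| = 1.0201.
  z_2 = (0 - 1.960612) / (-1.922) = 1.0201,   |z_2| = 1.0201.
Moduli of all roots: 1.0201, 1.0201.
All moduli strictly greater than 1? Yes.
Verdict: Stationary.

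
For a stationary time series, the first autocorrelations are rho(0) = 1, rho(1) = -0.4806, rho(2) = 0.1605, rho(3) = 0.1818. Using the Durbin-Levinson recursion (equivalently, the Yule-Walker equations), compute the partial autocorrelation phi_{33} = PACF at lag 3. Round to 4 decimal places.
\phi_{33} = 0.2911

The PACF at lag k is phi_{kk}, the last component of the solution
to the Yule-Walker system G_k phi = r_k where
  (G_k)_{ij} = rho(|i - j|), (r_k)_i = rho(i), i,j = 1..k.
Equivalently, Durbin-Levinson gives phi_{kk} iteratively:
  phi_{11} = rho(1)
  phi_{kk} = [rho(k) - sum_{j=1..k-1} phi_{k-1,j} rho(k-j)]
            / [1 - sum_{j=1..k-1} phi_{k-1,j} rho(j)],
  phi_{k,j} = phi_{k-1,j} - phi_{kk} phi_{k-1,k-j},  j = 1..k-1.
Step k = 1:
  phi_11 = rho(1) = -0.4806.
Step k = 2:
  phi_22 = [rho(2) - phi_11 rho(1)] / [1 - phi_11 rho(1)] = [0.1605 - (-0.4806)(-0.4806)] / [1 - (-0.4806)(-0.4806)]
         = -0.07047636 / 0.76902364 = -0.091644.
  Update: phi_21 = phi_11 - phi_22 phi_11 = -0.4806 - (-0.091644)(-0.4806) = -0.524644.
Step k = 3:
  phi_33 = [rho(3) - phi_21 rho(2) - phi_22 rho(1)] / [1 - phi_21 rho(1) - phi_22 rho(2)]
    numerator   = 0.1818 - (-0.524644)(0.1605) - (-0.091644)(-0.4806) = 0.22196129
    denominator = 1 - (-0.524644)(-0.4806) - (-0.091644)(0.1605) = 0.76256491
  phi_33 = 0.22196129 / 0.76256491 = 0.2911.
Therefore phi_{33} = 0.2911.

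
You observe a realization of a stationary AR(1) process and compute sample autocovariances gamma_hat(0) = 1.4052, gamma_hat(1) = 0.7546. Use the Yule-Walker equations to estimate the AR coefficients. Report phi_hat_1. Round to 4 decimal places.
\hat\phi_{1} = 0.5370

The Yule-Walker equations for an AR(p) process read, in matrix form,
  Gamma_p phi = r_p,   with   (Gamma_p)_{ij} = gamma(|i - j|),
                       (r_p)_i = gamma(i),   i,j = 1..p.
Substitute the sample gammas (Toeplitz matrix and right-hand side of size 1):
  Gamma_p = [[1.4052]]
  r_p     = [0.7546]
With p = 1 this is the single equation gamma(0) phi_1 = gamma(1):
  phi_hat_1 = gamma(1) / gamma(0) = 0.7546 / 1.4052 = 0.5370.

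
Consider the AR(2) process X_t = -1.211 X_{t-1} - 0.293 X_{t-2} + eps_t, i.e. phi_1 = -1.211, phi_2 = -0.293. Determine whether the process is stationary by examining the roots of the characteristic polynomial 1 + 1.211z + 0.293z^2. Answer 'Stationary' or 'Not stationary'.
\text{Stationary}

The AR(p) characteristic polynomial is P(z) = 1 + 1.211z + 0.293z^2.
Stationarity requires all roots to lie outside the unit circle, i.e. |z| > 1 for every root.
Set 1 + (1.211) z + (0.293) z^2 = 0, i.e. a z^2 + b z + c = 0 with a = 0.293, b = 1.211, c = 1.
Discriminant D = b^2 - 4ac = (1.211)^2 - 4*(0.293)*1 = 1.466521 - (1.172) = 0.294521.
D >= 0, so the roots are real: z = (-b +/- sqrt(D)) / (2a) = (-1.211 +/- 0.542698) / (0.586).
  z_1 = (-1.211 + 0.542698) / (0.586) = -1.1404,   |z_1| = 1.1404.
  z_2 = (-1.211 - 0.542698) / (0.586) = -2.9927,   |z_2| = 2.9927.
Moduli of all roots: 1.1404, 2.9927.
All moduli strictly greater than 1? Yes.
Verdict: Stationary.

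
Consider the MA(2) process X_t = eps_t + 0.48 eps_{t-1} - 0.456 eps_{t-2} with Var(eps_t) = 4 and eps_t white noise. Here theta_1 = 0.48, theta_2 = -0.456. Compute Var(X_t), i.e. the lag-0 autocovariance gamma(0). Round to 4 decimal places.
\gamma(0) = 5.7533

For an MA(q) process X_t = eps_t + sum_i theta_i eps_{t-i} with
Var(eps_t) = sigma^2, the variance is
  gamma(0) = sigma^2 * (1 + sum_i theta_i^2).
  sum_i theta_i^2 = (0.48)^2 + (-0.456)^2 = 0.2304 + 0.207936 = 0.438336.
  gamma(0) = 4 * (1 + 0.438336) = 4 * 1.438336 = 5.753344, which rounds to 5.7533.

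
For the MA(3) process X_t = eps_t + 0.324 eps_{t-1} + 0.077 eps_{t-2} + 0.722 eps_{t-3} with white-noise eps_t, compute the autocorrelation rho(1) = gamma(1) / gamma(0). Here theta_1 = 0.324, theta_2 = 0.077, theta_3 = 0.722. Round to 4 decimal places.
\rho(1) = 0.2479

For an MA(q) process with theta_0 = 1, the autocovariance is
  gamma(k) = sigma^2 * sum_{i=0..q-k} theta_i * theta_{i+k},
and rho(k) = gamma(k) / gamma(0). Sigma^2 cancels.
  numerator   = (1)*(0.324) + (0.324)*(0.077) + (0.077)*(0.722) = 0.404542.
  denominator = (1)^2 + (0.324)^2 + (0.077)^2 + (0.722)^2 = 1.632189.
  rho(1) = 0.404542 / 1.632189 = 0.2479.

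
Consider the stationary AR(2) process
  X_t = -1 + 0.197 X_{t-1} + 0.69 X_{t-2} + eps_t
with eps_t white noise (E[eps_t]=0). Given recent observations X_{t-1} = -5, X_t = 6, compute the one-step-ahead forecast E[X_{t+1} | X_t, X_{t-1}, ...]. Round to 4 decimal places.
E[X_{t+1} \mid \mathcal F_t] = -3.2680

For an AR(p) model X_t = c + sum_i phi_i X_{t-i} + eps_t, the
one-step-ahead conditional mean is
  E[X_{t+1} | X_t, ...] = c + sum_i phi_i X_{t+1-i}.
Substitute known values:
  E[X_{t+1} | ...] = -1 + (0.197) * (6) + (0.69) * (-5)
                   = -3.2680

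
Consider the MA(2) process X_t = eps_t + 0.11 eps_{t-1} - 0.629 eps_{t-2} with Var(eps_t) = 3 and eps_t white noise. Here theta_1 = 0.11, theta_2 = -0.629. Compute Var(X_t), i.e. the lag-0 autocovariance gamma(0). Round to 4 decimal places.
\gamma(0) = 4.2232

For an MA(q) process X_t = eps_t + sum_i theta_i eps_{t-i} with
Var(eps_t) = sigma^2, the variance is
  gamma(0) = sigma^2 * (1 + sum_i theta_i^2).
  sum_i theta_i^2 = (0.11)^2 + (-0.629)^2 = 0.0121 + 0.395641 = 0.407741.
  gamma(0) = 3 * (1 + 0.407741) = 3 * 1.407741 = 4.223223, which rounds to 4.2232.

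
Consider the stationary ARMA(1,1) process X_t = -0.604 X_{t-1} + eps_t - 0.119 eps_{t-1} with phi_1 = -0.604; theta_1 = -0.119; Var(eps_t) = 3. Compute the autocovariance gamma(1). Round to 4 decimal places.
\gamma(1) = -3.6602

Multiply the model equation by X_{t-k} and take expectations. With theta_0 = psi_0 = 1 and psi_j the MA(infinity) weights, this gives
  gamma(k) - sum_i phi_i gamma(k-i) = c_k,
  c_k = sigma^2 * sum_{j=k..q} theta_j psi_{j-k}   (c_k = 0 for k > q),
using gamma(-m) = gamma(m).
psi-weights needed (psi_j = theta_j + sum_i phi_i psi_{j-i}):
  psi_1 = theta_1 + phi_1 = -0.119 + (-0.604) = -0.723
Right-hand sides:
  c_0 = sigma^2 (1 + theta_1 psi_1) = 3 * (1 + (-0.119)(-0.723)) = 3 * 1.086037 = 3.258111
  c_1 = sigma^2 theta_1 = 3 * (-0.119) = -0.357
  c_2 = 0
Equations for k = 0 and k = 1 (AR order 1):
  gamma(0) = phi_1 gamma(1) + c_0
  gamma(1) = phi_1 gamma(0) + c_1
Substituting the second into the first: gamma(0) (1 - phi_1^2) = c_0 + phi_1 c_1, so
  gamma(0) = (c_0 + phi_1 c_1) / (1 - phi_1^2) = (3.258111 + (-0.604)(-0.357)) / (1 - (-0.604)^2) = 3.473739 / 0.635184 = 5.46887.
  gamma(1) = phi_1 gamma(0) + c_1 = (-0.604)(5.46887) + (-0.357) = -3.660198.
Therefore gamma(1) = -3.6602 (to 4 decimal places).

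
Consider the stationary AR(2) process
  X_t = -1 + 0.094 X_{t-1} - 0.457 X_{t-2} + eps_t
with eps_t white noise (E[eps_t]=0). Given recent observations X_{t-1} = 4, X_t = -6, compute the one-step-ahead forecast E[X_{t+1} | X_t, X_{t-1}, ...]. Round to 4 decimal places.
E[X_{t+1} \mid \mathcal F_t] = -3.3920

For an AR(p) model X_t = c + sum_i phi_i X_{t-i} + eps_t, the
one-step-ahead conditional mean is
  E[X_{t+1} | X_t, ...] = c + sum_i phi_i X_{t+1-i}.
Substitute known values:
  E[X_{t+1} | ...] = -1 + (0.094) * (-6) + (-0.457) * (4)
                   = -3.3920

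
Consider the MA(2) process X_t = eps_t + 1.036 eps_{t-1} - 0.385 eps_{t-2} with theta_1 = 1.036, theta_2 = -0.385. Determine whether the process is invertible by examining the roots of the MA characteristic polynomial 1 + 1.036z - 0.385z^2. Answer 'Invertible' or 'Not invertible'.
\text{Not invertible}

The MA(q) characteristic polynomial is P(z) = 1 + 1.036z - 0.385z^2.
Invertibility requires all roots to lie outside the unit circle, i.e. |z| > 1 for every root.
Set 1 + (1.036) z + (-0.385) z^2 = 0, i.e. a z^2 + b z + c = 0 with a = -0.385, b = 1.036, c = 1.
Discriminant D = b^2 - 4ac = (1.036)^2 - 4*(-0.385)*1 = 1.073296 - (-1.54) = 2.613296.
D >= 0, so the roots are real: z = (-b +/- sqrt(D)) / (2a) = (-1.036 +/- 1.616569) / (-0.77).
  z_1 = (-1.036 + 1.616569) / (-0.77) = -0.754,   |z_1| = 0.754.
  z_2 = (-1.036 - 1.616569) / (-0.77) = 3.4449,   |z_2| = 3.4449.
Moduli of all roots: 0.7540, 3.4449.
All moduli strictly greater than 1? No.
Verdict: Not invertible.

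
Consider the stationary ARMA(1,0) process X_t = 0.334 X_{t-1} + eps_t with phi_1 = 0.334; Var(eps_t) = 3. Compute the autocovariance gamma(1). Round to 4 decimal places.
\gamma(1) = 1.1278

Multiply the model equation by X_{t-k} and take expectations. With theta_0 = psi_0 = 1 and psi_j the MA(infinity) weights, this gives
  gamma(k) - sum_i phi_i gamma(k-i) = c_k,
  c_k = sigma^2 * sum_{j=k..q} theta_j psi_{j-k}   (c_k = 0 for k > q),
using gamma(-m) = gamma(m).
Pure AR (q = 0): c_0 = sigma^2 = 3, c_k = 0 for k >= 1.
Equations for k = 0 and k = 1 (AR order 1):
  gamma(0) = phi_1 gamma(1) + c_0
  gamma(1) = phi_1 gamma(0) + c_1
Substituting the second into the first: gamma(0) (1 - phi_1^2) = c_0 + phi_1 c_1, so
  gamma(0) = c_0 / (1 - phi_1^2) = 3 / (1 - (0.334)^2) = 3 / 0.888444 = 3.37669.
  gamma(1) = phi_1 gamma(0) = (0.334)(3.37669) = 1.127814.
Therefore gamma(1) = 1.1278 (to 4 decimal places).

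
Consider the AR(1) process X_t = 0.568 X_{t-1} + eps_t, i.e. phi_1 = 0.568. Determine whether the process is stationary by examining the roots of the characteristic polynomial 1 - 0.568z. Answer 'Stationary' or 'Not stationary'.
\text{Stationary}

The AR(p) characteristic polynomial is P(z) = 1 - 0.568z.
Stationarity requires all roots to lie outside the unit circle, i.e. |z| > 1 for every root.
This is linear in z: 1 + (-0.568) z = 0  =>  z = -1/(-0.568) = 1.760563,  |z| = 1.760563.
Moduli of all roots: 1.7606.
All moduli strictly greater than 1? Yes.
Verdict: Stationary.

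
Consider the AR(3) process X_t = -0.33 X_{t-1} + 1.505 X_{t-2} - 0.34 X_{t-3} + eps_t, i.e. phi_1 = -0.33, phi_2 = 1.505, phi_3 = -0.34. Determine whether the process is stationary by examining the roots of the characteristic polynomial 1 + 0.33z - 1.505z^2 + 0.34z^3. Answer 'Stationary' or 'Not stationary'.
\text{Not stationary}

The AR(p) characteristic polynomial is P(z) = 1 + 0.33z - 1.505z^2 + 0.34z^3.
Stationarity requires all roots to lie outside the unit circle, i.e. |z| > 1 for every root.
Degree 3: look for a simple real root z0 first, then factor out (1 - z/z0) and solve the remaining quadratic.
Testing z0 = 4: P(4) = 1 + (0.33)(4) + (-1.505)(4)^2 + (0.34)(4)^3
  = 1 + (1.32) + (-24.08) + (21.76) = 0.  So z_0 = 4 is a root, |z_0| = 4.
Divide out the factor (1 - 0.25 z) = (1 - z/z0) (since 1/z0 = 0.25):
  P(z) = (1 - 0.25 z)(1 + (0.58) z + (-1.36) z^2)
  [check: z-coef 0.58 - (0.25) = 0.33; z^2-coef -1.36 - (0.25)(0.58) = -1.505; z^3-coef -(0.25)(-1.36) = 0.34.]
Remaining roots from the quadratic factor 1 + (0.58) z + (-1.36) z^2:
  Set 1 + (0.58) z + (-1.36) z^2 = 0, i.e. a z^2 + b z + c = 0 with a = -1.36, b = 0.58, c = 1.
  Discriminant D = b^2 - 4ac = (0.58)^2 - 4*(-1.36)*1 = 0.3364 - (-5.44) = 5.7764.
  D >= 0, so the roots are real: z = (-b +/- sqrt(D)) / (2a) = (-0.58 +/- 2.403414) / (-2.72).
    z_1 = (-0.58 + 2.403414) / (-2.72) = -0.6704,   |z_1| = 0.6704.
    z_2 = (-0.58 - 2.403414) / (-2.72) = 1.0968,   |z_2| = 1.0968.
Moduli of all roots: 4.0000, 0.6704, 1.0968.
All moduli strictly greater than 1? No.
Verdict: Not stationary.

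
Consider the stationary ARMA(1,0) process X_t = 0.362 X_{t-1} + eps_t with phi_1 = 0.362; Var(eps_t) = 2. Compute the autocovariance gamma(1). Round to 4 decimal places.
\gamma(1) = 0.8332

Multiply the model equation by X_{t-k} and take expectations. With theta_0 = psi_0 = 1 and psi_j the MA(infinity) weights, this gives
  gamma(k) - sum_i phi_i gamma(k-i) = c_k,
  c_k = sigma^2 * sum_{j=k..q} theta_j psi_{j-k}   (c_k = 0 for k > q),
using gamma(-m) = gamma(m).
Pure AR (q = 0): c_0 = sigma^2 = 2, c_k = 0 for k >= 1.
Equations for k = 0 and k = 1 (AR order 1):
  gamma(0) = phi_1 gamma(1) + c_0
  gamma(1) = phi_1 gamma(0) + c_1
Substituting the second into the first: gamma(0) (1 - phi_1^2) = c_0 + phi_1 c_1, so
  gamma(0) = c_0 / (1 - phi_1^2) = 2 / (1 - (0.362)^2) = 2 / 0.868956 = 2.301613.
  gamma(1) = phi_1 gamma(0) = (0.362)(2.301613) = 0.833184.
Therefore gamma(1) = 0.8332 (to 4 decimal places).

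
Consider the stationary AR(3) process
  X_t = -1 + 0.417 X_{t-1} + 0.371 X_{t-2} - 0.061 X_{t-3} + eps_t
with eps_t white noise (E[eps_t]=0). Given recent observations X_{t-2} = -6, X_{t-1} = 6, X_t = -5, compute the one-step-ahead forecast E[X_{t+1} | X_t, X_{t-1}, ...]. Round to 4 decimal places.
E[X_{t+1} \mid \mathcal F_t] = -0.4930

For an AR(p) model X_t = c + sum_i phi_i X_{t-i} + eps_t, the
one-step-ahead conditional mean is
  E[X_{t+1} | X_t, ...] = c + sum_i phi_i X_{t+1-i}.
Substitute known values:
  E[X_{t+1} | ...] = -1 + (0.417) * (-5) + (0.371) * (6) + (-0.061) * (-6)
                   = -0.4930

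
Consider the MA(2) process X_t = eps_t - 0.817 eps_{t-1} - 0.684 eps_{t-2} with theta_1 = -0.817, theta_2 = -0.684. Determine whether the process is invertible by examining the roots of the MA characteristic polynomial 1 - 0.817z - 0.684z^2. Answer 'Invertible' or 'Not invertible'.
\text{Not invertible}

The MA(q) characteristic polynomial is P(z) = 1 - 0.817z - 0.684z^2.
Invertibility requires all roots to lie outside the unit circle, i.e. |z| > 1 for every root.
Set 1 + (-0.817) z + (-0.684) z^2 = 0, i.e. a z^2 + b z + c = 0 with a = -0.684, b = -0.817, c = 1.
Discriminant D = b^2 - 4ac = (-0.817)^2 - 4*(-0.684)*1 = 0.667489 - (-2.736) = 3.403489.
D >= 0, so the roots are real: z = (-b +/- sqrt(D)) / (2a) = (0.817 +/- 1.844855) / (-1.368).
  z_1 = (0.817 + 1.844855) / (-1.368) = -1.9458,   |z_1| = 1.9458.
  z_2 = (0.817 - 1.844855) / (-1.368) = 0.7514,   |z_2| = 0.7514.
Moduli of all roots: 1.9458, 0.7514.
All moduli strictly greater than 1? No.
Verdict: Not invertible.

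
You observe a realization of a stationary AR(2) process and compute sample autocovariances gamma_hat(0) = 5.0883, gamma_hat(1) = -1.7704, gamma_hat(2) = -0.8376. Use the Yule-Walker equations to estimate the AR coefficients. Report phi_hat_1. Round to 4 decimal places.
\hat\phi_{1} = -0.4610

The Yule-Walker equations for an AR(p) process read, in matrix form,
  Gamma_p phi = r_p,   with   (Gamma_p)_{ij} = gamma(|i - j|),
                       (r_p)_i = gamma(i),   i,j = 1..p.
Substitute the sample gammas (Toeplitz matrix and right-hand side of size 2):
  Gamma_p = [[5.0883, -1.7704], [-1.7704, 5.0883]]
  r_p     = [-1.7704, -0.8376]
Written out:
  5.0883 phi_1 - 1.7704 phi_2 = -1.7704
  -1.7704 phi_1 + 5.0883 phi_2 = -0.8376
Solve by Cramer's rule:
  det = gamma(0)^2 - gamma(1)^2 = (5.0883)^2 - (-1.7704)^2 = 25.89079689 - 3.13431616 = 22.75648073
  phi_hat_1 = [gamma(1) gamma(0) - gamma(1) gamma(2)] / det = [(-1.7704)(5.0883) - (-1.7704)(-0.8376)] / 22.75648073 = -10.49121336 / 22.75648073 = -0.461
  phi_hat_2 = [gamma(0) gamma(2) - gamma(1)^2] / det = [(5.0883)(-0.8376) - (-1.7704)^2] / 22.75648073 = -7.39627624 / 22.75648073 = -0.325
So phi_hat = [-0.4610, -0.3250].
Therefore phi_hat_1 = -0.4610.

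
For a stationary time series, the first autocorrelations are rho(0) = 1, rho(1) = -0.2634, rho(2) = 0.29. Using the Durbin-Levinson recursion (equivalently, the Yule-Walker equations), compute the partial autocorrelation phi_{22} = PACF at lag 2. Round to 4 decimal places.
\phi_{22} = 0.2371

The PACF at lag k is phi_{kk}, the last component of the solution
to the Yule-Walker system G_k phi = r_k where
  (G_k)_{ij} = rho(|i - j|), (r_k)_i = rho(i), i,j = 1..k.
Equivalently, Durbin-Levinson gives phi_{kk} iteratively:
  phi_{11} = rho(1)
  phi_{kk} = [rho(k) - sum_{j=1..k-1} phi_{k-1,j} rho(k-j)]
            / [1 - sum_{j=1..k-1} phi_{k-1,j} rho(j)],
  phi_{k,j} = phi_{k-1,j} - phi_{kk} phi_{k-1,k-j},  j = 1..k-1.
Step k = 1:
  phi_11 = rho(1) = -0.2634.
Step k = 2:
  phi_22 = [rho(2) - phi_11 rho(1)] / [1 - phi_11 rho(1)] = [0.29 - (-0.2634)(-0.2634)] / [1 - (-0.2634)(-0.2634)]
         = 0.22062044 / 0.93062044 = 0.2371.
Therefore phi_{22} = 0.2371.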